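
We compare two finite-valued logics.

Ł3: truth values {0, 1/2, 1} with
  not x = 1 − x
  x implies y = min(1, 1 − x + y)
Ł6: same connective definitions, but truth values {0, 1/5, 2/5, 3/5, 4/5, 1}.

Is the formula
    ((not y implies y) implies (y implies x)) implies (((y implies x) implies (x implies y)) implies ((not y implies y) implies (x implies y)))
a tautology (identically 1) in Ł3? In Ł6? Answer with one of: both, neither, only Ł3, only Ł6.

In Ł3: every assignment gives 1 — tautology.
In Ł6: every assignment gives 1 — tautology.

both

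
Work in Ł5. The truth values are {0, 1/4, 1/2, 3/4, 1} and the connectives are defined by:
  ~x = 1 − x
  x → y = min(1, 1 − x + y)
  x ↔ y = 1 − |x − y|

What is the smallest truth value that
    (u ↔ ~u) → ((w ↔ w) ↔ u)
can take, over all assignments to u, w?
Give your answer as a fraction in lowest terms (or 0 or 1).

Take u = 1/2, w = 0:
~u = ~1/2 = 1/2
u ↔ ~u = 1/2 ↔ 1/2 = 1
w ↔ w = 0 ↔ 0 = 1
(w ↔ w) ↔ u = 1 ↔ 1/2 = 1/2
(u ↔ ~u) → ((w ↔ w) ↔ u) = 1 → 1/2 = 1/2
No assignment yields a value below 1/2, so this is the minimum.

1/2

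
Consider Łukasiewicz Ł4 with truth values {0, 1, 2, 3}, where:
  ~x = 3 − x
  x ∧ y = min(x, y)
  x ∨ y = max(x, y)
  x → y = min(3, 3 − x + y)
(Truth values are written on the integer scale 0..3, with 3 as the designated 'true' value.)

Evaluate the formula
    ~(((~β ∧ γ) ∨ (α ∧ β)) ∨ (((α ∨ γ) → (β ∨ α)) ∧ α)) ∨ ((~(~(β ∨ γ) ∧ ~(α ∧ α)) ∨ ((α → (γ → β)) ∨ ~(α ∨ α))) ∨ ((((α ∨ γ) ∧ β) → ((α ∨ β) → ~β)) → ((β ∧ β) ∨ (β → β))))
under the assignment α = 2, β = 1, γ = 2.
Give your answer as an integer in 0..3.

~β = ~1 = 2
~β ∧ γ = 2 ∧ 2 = 2
α ∧ β = 2 ∧ 1 = 1
(~β ∧ γ) ∨ (α ∧ β) = 2 ∨ 1 = 2
α ∨ γ = 2 ∨ 2 = 2
β ∨ α = 1 ∨ 2 = 2
(α ∨ γ) → (β ∨ α) = 2 → 2 = 3
((α ∨ γ) → (β ∨ α)) ∧ α = 3 ∧ 2 = 2
((~β ∧ γ) ∨ (α ∧ β)) ∨ (((α ∨ γ) → (β ∨ α)) ∧ α) = 2 ∨ 2 = 2
~(((~β ∧ γ) ∨ (α ∧ β)) ∨ (((α ∨ γ) → (β ∨ α)) ∧ α)) = ~2 = 1
β ∨ γ = 1 ∨ 2 = 2
~(β ∨ γ) = ~2 = 1
α ∧ α = 2 ∧ 2 = 2
~(α ∧ α) = ~2 = 1
~(β ∨ γ) ∧ ~(α ∧ α) = 1 ∧ 1 = 1
~(~(β ∨ γ) ∧ ~(α ∧ α)) = ~1 = 2
γ → β = 2 → 1 = 2
α → (γ → β) = 2 → 2 = 3
α ∨ α = 2 ∨ 2 = 2
~(α ∨ α) = ~2 = 1
(α → (γ → β)) ∨ ~(α ∨ α) = 3 ∨ 1 = 3
~(~(β ∨ γ) ∧ ~(α ∧ α)) ∨ ((α → (γ → β)) ∨ ~(α ∨ α)) = 2 ∨ 3 = 3
α ∨ γ = 2 ∨ 2 = 2
(α ∨ γ) ∧ β = 2 ∧ 1 = 1
α ∨ β = 2 ∨ 1 = 2
~β = ~1 = 2
(α ∨ β) → ~β = 2 → 2 = 3
((α ∨ γ) ∧ β) → ((α ∨ β) → ~β) = 1 → 3 = 3
β ∧ β = 1 ∧ 1 = 1
β → β = 1 → 1 = 3
(β ∧ β) ∨ (β → β) = 1 ∨ 3 = 3
(((α ∨ γ) ∧ β) → ((α ∨ β) → ~β)) → ((β ∧ β) ∨ (β → β)) = 3 → 3 = 3
(~(~(β ∨ γ) ∧ ~(α ∧ α)) ∨ ((α → (γ → β)) ∨ ~(α ∨ α))) ∨ ((((α ∨ γ) ∧ β) → ((α ∨ β) → ~β)) → ((β ∧ β) ∨ (β → β))) = 3 ∨ 3 = 3
~(((~β ∧ γ) ∨ (α ∧ β)) ∨ (((α ∨ γ) → (β ∨ α)) ∧ α)) ∨ ((~(~(β ∨ γ) ∧ ~(α ∧ α)) ∨ ((α → (γ → β)) ∨ ~(α ∨ α))) ∨ ((((α ∨ γ) ∧ β) → ((α ∨ β) → ~β)) → ((β ∧ β) ∨ (β → β)))) = 1 ∨ 3 = 3

3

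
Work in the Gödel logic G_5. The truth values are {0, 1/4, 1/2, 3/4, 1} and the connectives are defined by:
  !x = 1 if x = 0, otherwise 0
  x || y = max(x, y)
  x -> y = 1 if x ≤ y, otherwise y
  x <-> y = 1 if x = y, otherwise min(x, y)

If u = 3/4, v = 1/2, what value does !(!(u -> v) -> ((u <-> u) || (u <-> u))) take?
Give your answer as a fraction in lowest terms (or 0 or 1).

u -> v = 3/4 -> 1/2 = 1/2
!(u -> v) = !1/2 = 0
u <-> u = 3/4 <-> 3/4 = 1
u <-> u = 3/4 <-> 3/4 = 1
(u <-> u) || (u <-> u) = 1 || 1 = 1
!(u -> v) -> ((u <-> u) || (u <-> u)) = 0 -> 1 = 1
!(!(u -> v) -> ((u <-> u) || (u <-> u))) = !1 = 0

0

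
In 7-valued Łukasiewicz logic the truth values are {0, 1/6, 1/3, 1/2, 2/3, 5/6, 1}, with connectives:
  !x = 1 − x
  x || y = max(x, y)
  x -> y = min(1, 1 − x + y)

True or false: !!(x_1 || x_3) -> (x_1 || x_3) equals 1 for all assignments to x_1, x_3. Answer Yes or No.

Yes

At x_1 = 1/6, x_3 = 5/6, for instance:
x_1 || x_3 = 1/6 || 5/6 = 5/6
!(x_1 || x_3) = !5/6 = 1/6
!!(x_1 || x_3) = !1/6 = 5/6
!!(x_1 || x_3) -> (x_1 || x_3) = 5/6 -> 5/6 = 1
and checking the remaining 48 assignments likewise gives ≥ 1 in every case.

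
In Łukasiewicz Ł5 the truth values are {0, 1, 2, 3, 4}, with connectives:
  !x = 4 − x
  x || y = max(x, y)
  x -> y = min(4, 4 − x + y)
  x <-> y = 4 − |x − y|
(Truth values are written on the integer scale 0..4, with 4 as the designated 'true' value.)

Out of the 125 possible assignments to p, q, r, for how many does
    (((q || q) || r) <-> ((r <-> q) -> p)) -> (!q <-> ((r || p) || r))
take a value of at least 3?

91

value 4: 66 assignments (counts)
value 3: 25 assignments (counts)
value 2: 19 assignments
value 1: 9 assignments
value 0: 6 assignments
So 91 of the 125 assignments meet the threshold.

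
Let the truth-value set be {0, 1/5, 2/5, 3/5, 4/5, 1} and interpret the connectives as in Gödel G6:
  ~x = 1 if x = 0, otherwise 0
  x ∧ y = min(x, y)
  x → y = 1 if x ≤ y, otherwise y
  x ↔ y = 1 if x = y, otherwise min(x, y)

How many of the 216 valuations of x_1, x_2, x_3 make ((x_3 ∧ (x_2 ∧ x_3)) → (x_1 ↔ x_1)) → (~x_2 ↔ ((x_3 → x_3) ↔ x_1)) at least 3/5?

48

value 1: 36 assignments (counts)
value 4/5: 6 assignments (counts)
value 3/5: 6 assignments (counts)
value 2/5: 6 assignments
value 1/5: 6 assignments
value 0: 156 assignments
So 48 of the 216 assignments meet the threshold.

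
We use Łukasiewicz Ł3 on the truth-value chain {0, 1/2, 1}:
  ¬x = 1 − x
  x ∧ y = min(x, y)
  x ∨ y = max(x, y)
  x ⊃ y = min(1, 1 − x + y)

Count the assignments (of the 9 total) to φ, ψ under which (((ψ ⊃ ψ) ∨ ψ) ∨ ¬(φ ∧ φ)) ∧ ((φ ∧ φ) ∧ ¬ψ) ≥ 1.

φ = 0, ψ = 0 ↦ 0  <
φ = 0, ψ = 1/2 ↦ 0  <
φ = 0, ψ = 1 ↦ 0  <
φ = 1/2, ψ = 0 ↦ 1/2  <
φ = 1/2, ψ = 1/2 ↦ 1/2  <
φ = 1/2, ψ = 1 ↦ 0  <
φ = 1, ψ = 0 ↦ 1  ≥
φ = 1, ψ = 1/2 ↦ 1/2  <
φ = 1, ψ = 1 ↦ 0  <
So 1 of the 9 assignments meets the threshold.

1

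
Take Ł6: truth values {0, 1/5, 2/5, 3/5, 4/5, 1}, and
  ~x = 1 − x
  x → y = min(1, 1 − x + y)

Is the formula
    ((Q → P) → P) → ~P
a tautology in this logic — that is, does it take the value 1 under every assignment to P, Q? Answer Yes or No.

No

Counterexample: take P = 1/5, Q = 1.
Q → P = 1 → 1/5 = 1/5
(Q → P) → P = 1/5 → 1/5 = 1
~P = ~1/5 = 4/5
((Q → P) → P) → ~P = 1 → 4/5 = 4/5
This gives 4/5 ≠ 1.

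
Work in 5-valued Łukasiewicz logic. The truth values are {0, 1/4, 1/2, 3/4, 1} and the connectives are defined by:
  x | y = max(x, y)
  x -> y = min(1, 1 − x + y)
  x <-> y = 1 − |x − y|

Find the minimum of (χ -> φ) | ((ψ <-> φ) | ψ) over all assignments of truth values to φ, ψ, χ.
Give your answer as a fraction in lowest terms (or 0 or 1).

Take φ = 0, ψ = 1/2, χ = 1/2:
χ -> φ = 1/2 -> 0 = 1/2
ψ <-> φ = 1/2 <-> 0 = 1/2
(ψ <-> φ) | ψ = 1/2 | 1/2 = 1/2
(χ -> φ) | ((ψ <-> φ) | ψ) = 1/2 | 1/2 = 1/2
No assignment yields a value below 1/2, so this is the minimum.

1/2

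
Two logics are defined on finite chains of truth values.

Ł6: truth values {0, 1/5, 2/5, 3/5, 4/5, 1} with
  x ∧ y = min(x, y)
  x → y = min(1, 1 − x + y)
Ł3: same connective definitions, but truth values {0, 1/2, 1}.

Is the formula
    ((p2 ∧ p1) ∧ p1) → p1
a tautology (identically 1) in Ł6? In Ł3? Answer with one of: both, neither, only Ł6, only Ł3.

In Ł6: every assignment gives 1 — tautology.
In Ł3: every assignment gives 1 — tautology.

both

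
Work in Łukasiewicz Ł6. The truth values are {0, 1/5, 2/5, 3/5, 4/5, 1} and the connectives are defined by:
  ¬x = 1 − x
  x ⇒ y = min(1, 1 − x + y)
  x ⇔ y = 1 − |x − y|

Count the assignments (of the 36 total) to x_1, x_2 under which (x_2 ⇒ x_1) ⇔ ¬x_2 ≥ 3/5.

value 1: 11 assignments (counts)
value 4/5: 9 assignments (counts)
value 3/5: 7 assignments (counts)
value 2/5: 5 assignments
value 1/5: 3 assignments
value 0: 1 assignment
So 27 of the 36 assignments meet the threshold.

27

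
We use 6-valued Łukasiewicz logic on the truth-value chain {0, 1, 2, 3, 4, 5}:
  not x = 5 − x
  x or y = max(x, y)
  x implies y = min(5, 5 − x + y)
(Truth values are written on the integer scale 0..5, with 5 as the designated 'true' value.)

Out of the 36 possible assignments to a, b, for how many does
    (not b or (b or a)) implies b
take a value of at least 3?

value 5: 15 assignments (counts)
value 4: 6 assignments (counts)
value 3: 2 assignments (counts)
value 2: 6 assignments
value 1: 1 assignment
value 0: 6 assignments
So 23 of the 36 assignments meet the threshold.

23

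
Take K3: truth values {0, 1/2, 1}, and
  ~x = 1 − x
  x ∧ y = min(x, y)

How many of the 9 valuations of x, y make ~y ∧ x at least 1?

x = 0, y = 0 ↦ 0  <
x = 0, y = 1/2 ↦ 0  <
x = 0, y = 1 ↦ 0  <
x = 1/2, y = 0 ↦ 1/2  <
x = 1/2, y = 1/2 ↦ 1/2  <
x = 1/2, y = 1 ↦ 0  <
x = 1, y = 0 ↦ 1  ≥
x = 1, y = 1/2 ↦ 1/2  <
x = 1, y = 1 ↦ 0  <
So 1 of the 9 assignments meets the threshold.

1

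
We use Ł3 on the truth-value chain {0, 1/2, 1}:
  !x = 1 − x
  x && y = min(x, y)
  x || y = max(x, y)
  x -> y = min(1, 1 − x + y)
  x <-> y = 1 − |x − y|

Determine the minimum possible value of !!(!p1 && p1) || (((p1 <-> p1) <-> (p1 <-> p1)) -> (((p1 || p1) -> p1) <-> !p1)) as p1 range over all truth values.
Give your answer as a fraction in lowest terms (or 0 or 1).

0

Take p1 = 1:
!p1 = !1 = 0
!p1 && p1 = 0 && 1 = 0
!(!p1 && p1) = !0 = 1
!!(!p1 && p1) = !1 = 0
p1 <-> p1 = 1 <-> 1 = 1
p1 <-> p1 = 1 <-> 1 = 1
(p1 <-> p1) <-> (p1 <-> p1) = 1 <-> 1 = 1
p1 || p1 = 1 || 1 = 1
(p1 || p1) -> p1 = 1 -> 1 = 1
!p1 = !1 = 0
((p1 || p1) -> p1) <-> !p1 = 1 <-> 0 = 0
((p1 <-> p1) <-> (p1 <-> p1)) -> (((p1 || p1) -> p1) <-> !p1) = 1 -> 0 = 0
!!(!p1 && p1) || (((p1 <-> p1) <-> (p1 <-> p1)) -> (((p1 || p1) -> p1) <-> !p1)) = 0 || 0 = 0
No assignment yields a value below 0, so this is the minimum.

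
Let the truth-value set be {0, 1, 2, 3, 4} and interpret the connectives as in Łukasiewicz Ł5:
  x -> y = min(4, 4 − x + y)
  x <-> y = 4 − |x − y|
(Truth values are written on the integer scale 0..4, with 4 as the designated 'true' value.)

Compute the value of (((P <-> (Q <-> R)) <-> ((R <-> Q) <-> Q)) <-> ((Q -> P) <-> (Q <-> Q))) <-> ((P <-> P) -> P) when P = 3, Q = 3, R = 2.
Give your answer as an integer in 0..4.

Q <-> R = 3 <-> 2 = 3
P <-> (Q <-> R) = 3 <-> 3 = 4
R <-> Q = 2 <-> 3 = 3
(R <-> Q) <-> Q = 3 <-> 3 = 4
(P <-> (Q <-> R)) <-> ((R <-> Q) <-> Q) = 4 <-> 4 = 4
Q -> P = 3 -> 3 = 4
Q <-> Q = 3 <-> 3 = 4
(Q -> P) <-> (Q <-> Q) = 4 <-> 4 = 4
((P <-> (Q <-> R)) <-> ((R <-> Q) <-> Q)) <-> ((Q -> P) <-> (Q <-> Q)) = 4 <-> 4 = 4
P <-> P = 3 <-> 3 = 4
(P <-> P) -> P = 4 -> 3 = 3
(((P <-> (Q <-> R)) <-> ((R <-> Q) <-> Q)) <-> ((Q -> P) <-> (Q <-> Q))) <-> ((P <-> P) -> P) = 4 <-> 3 = 3

3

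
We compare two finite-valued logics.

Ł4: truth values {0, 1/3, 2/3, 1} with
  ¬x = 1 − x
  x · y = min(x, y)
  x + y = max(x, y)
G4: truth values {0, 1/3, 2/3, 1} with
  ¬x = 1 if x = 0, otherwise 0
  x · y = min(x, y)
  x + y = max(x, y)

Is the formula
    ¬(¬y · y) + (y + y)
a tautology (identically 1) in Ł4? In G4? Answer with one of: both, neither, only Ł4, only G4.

only G4

In Ł4: at y = 1/3 the value is 2/3 — not a tautology.
In G4: every assignment gives 1 — tautology.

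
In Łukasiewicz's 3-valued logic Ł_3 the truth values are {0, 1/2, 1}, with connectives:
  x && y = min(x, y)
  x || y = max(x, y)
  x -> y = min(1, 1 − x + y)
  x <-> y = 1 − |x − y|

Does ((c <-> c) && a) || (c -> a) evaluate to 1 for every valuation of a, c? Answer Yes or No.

Counterexample: take a = 0, c = 1/2.
c <-> c = 1/2 <-> 1/2 = 1
(c <-> c) && a = 1 && 0 = 0
c -> a = 1/2 -> 0 = 1/2
((c <-> c) && a) || (c -> a) = 0 || 1/2 = 1/2
This gives 1/2 ≠ 1.

No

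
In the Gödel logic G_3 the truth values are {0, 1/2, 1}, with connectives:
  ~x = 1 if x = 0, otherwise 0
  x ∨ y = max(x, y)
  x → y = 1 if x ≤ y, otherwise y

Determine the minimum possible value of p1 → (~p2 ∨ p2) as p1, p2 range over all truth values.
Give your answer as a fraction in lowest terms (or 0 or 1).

1/2

Take p1 = 1, p2 = 1/2:
~p2 = ~1/2 = 0
~p2 ∨ p2 = 0 ∨ 1/2 = 1/2
p1 → (~p2 ∨ p2) = 1 → 1/2 = 1/2
No assignment yields a value below 1/2, so this is the minimum.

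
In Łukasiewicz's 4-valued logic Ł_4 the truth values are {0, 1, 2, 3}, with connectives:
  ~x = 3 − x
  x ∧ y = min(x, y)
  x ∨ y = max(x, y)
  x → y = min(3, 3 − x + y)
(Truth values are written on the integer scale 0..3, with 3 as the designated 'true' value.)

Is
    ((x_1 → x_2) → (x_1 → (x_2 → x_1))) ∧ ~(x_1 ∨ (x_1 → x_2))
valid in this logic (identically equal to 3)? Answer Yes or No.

Counterexample: take x_1 = 0, x_2 = 0.
x_1 → x_2 = 0 → 0 = 3
x_2 → x_1 = 0 → 0 = 3
x_1 → (x_2 → x_1) = 0 → 3 = 3
(x_1 → x_2) → (x_1 → (x_2 → x_1)) = 3 → 3 = 3
x_1 → x_2 = 0 → 0 = 3
x_1 ∨ (x_1 → x_2) = 0 ∨ 3 = 3
~(x_1 ∨ (x_1 → x_2)) = ~3 = 0
((x_1 → x_2) → (x_1 → (x_2 → x_1))) ∧ ~(x_1 ∨ (x_1 → x_2)) = 3 ∧ 0 = 0
This gives 0 ≠ 3.

No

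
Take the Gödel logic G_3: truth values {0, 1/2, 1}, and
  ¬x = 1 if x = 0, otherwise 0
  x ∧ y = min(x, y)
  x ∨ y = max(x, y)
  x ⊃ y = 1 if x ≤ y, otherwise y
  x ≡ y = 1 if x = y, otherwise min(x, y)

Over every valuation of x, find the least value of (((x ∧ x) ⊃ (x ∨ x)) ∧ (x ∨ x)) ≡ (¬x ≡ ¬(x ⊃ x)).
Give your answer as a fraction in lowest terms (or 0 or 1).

Take x = 1/2:
x ∧ x = 1/2 ∧ 1/2 = 1/2
x ∨ x = 1/2 ∨ 1/2 = 1/2
(x ∧ x) ⊃ (x ∨ x) = 1/2 ⊃ 1/2 = 1
x ∨ x = 1/2 ∨ 1/2 = 1/2
((x ∧ x) ⊃ (x ∨ x)) ∧ (x ∨ x) = 1 ∧ 1/2 = 1/2
¬x = ¬1/2 = 0
x ⊃ x = 1/2 ⊃ 1/2 = 1
¬(x ⊃ x) = ¬1 = 0
¬x ≡ ¬(x ⊃ x) = 0 ≡ 0 = 1
(((x ∧ x) ⊃ (x ∨ x)) ∧ (x ∨ x)) ≡ (¬x ≡ ¬(x ⊃ x)) = 1/2 ≡ 1 = 1/2
No assignment yields a value below 1/2, so this is the minimum.

1/2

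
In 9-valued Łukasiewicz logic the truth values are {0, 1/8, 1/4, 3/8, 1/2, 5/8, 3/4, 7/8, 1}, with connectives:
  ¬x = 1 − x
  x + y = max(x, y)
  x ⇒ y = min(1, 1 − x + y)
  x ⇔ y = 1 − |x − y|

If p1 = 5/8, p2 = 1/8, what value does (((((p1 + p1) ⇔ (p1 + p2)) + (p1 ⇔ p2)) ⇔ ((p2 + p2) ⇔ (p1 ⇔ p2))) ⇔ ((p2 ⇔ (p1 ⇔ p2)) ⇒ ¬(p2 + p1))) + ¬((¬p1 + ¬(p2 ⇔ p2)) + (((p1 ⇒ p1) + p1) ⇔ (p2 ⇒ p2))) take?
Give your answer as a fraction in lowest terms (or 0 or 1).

7/8

p1 + p1 = 5/8 + 5/8 = 5/8
p1 + p2 = 5/8 + 1/8 = 5/8
(p1 + p1) ⇔ (p1 + p2) = 5/8 ⇔ 5/8 = 1
p1 ⇔ p2 = 5/8 ⇔ 1/8 = 1/2
((p1 + p1) ⇔ (p1 + p2)) + (p1 ⇔ p2) = 1 + 1/2 = 1
p2 + p2 = 1/8 + 1/8 = 1/8
p1 ⇔ p2 = 5/8 ⇔ 1/8 = 1/2
(p2 + p2) ⇔ (p1 ⇔ p2) = 1/8 ⇔ 1/2 = 5/8
(((p1 + p1) ⇔ (p1 + p2)) + (p1 ⇔ p2)) ⇔ ((p2 + p2) ⇔ (p1 ⇔ p2)) = 1 ⇔ 5/8 = 5/8
p1 ⇔ p2 = 5/8 ⇔ 1/8 = 1/2
p2 ⇔ (p1 ⇔ p2) = 1/8 ⇔ 1/2 = 5/8
p2 + p1 = 1/8 + 5/8 = 5/8
¬(p2 + p1) = ¬5/8 = 3/8
(p2 ⇔ (p1 ⇔ p2)) ⇒ ¬(p2 + p1) = 5/8 ⇒ 3/8 = 3/4
((((p1 + p1) ⇔ (p1 + p2)) + (p1 ⇔ p2)) ⇔ ((p2 + p2) ⇔ (p1 ⇔ p2))) ⇔ ((p2 ⇔ (p1 ⇔ p2)) ⇒ ¬(p2 + p1)) = 5/8 ⇔ 3/4 = 7/8
¬p1 = ¬5/8 = 3/8
p2 ⇔ p2 = 1/8 ⇔ 1/8 = 1
¬(p2 ⇔ p2) = ¬1 = 0
¬p1 + ¬(p2 ⇔ p2) = 3/8 + 0 = 3/8
p1 ⇒ p1 = 5/8 ⇒ 5/8 = 1
(p1 ⇒ p1) + p1 = 1 + 5/8 = 1
p2 ⇒ p2 = 1/8 ⇒ 1/8 = 1
((p1 ⇒ p1) + p1) ⇔ (p2 ⇒ p2) = 1 ⇔ 1 = 1
(¬p1 + ¬(p2 ⇔ p2)) + (((p1 ⇒ p1) + p1) ⇔ (p2 ⇒ p2)) = 3/8 + 1 = 1
¬((¬p1 + ¬(p2 ⇔ p2)) + (((p1 ⇒ p1) + p1) ⇔ (p2 ⇒ p2))) = ¬1 = 0
(((((p1 + p1) ⇔ (p1 + p2)) + (p1 ⇔ p2)) ⇔ ((p2 + p2) ⇔ (p1 ⇔ p2))) ⇔ ((p2 ⇔ (p1 ⇔ p2)) ⇒ ¬(p2 + p1))) + ¬((¬p1 + ¬(p2 ⇔ p2)) + (((p1 ⇒ p1) + p1) ⇔ (p2 ⇒ p2))) = 7/8 + 0 = 7/8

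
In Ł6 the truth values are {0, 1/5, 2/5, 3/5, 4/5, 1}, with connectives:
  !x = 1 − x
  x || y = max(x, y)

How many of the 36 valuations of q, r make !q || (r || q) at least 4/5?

value 1: 16 assignments (counts)
value 4/5: 12 assignments (counts)
value 3/5: 8 assignments
So 28 of the 36 assignments meet the threshold.

28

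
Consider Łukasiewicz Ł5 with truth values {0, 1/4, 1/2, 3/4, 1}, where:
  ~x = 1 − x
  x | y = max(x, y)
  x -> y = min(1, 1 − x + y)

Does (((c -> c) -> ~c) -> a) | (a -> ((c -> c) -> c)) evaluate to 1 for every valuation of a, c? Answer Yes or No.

Counterexample: take a = 1/4, c = 0.
c -> c = 0 -> 0 = 1
~c = ~0 = 1
(c -> c) -> ~c = 1 -> 1 = 1
((c -> c) -> ~c) -> a = 1 -> 1/4 = 1/4
c -> c = 0 -> 0 = 1
(c -> c) -> c = 1 -> 0 = 0
a -> ((c -> c) -> c) = 1/4 -> 0 = 3/4
(((c -> c) -> ~c) -> a) | (a -> ((c -> c) -> c)) = 1/4 | 3/4 = 3/4
This gives 3/4 ≠ 1.

No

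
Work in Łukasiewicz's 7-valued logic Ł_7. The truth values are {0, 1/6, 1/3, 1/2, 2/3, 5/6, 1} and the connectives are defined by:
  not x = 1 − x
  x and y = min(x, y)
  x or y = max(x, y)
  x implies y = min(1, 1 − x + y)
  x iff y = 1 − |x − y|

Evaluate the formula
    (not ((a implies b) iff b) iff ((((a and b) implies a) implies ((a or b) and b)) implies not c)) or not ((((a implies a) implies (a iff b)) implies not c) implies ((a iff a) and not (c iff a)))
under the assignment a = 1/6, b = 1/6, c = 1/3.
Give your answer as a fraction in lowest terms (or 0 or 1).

5/6

a implies b = 1/6 implies 1/6 = 1
(a implies b) iff b = 1 iff 1/6 = 1/6
not ((a implies b) iff b) = not 1/6 = 5/6
a and b = 1/6 and 1/6 = 1/6
(a and b) implies a = 1/6 implies 1/6 = 1
a or b = 1/6 or 1/6 = 1/6
(a or b) and b = 1/6 and 1/6 = 1/6
((a and b) implies a) implies ((a or b) and b) = 1 implies 1/6 = 1/6
not c = not 1/3 = 2/3
(((a and b) implies a) implies ((a or b) and b)) implies not c = 1/6 implies 2/3 = 1
not ((a implies b) iff b) iff ((((a and b) implies a) implies ((a or b) and b)) implies not c) = 5/6 iff 1 = 5/6
a implies a = 1/6 implies 1/6 = 1
a iff b = 1/6 iff 1/6 = 1
(a implies a) implies (a iff b) = 1 implies 1 = 1
not c = not 1/3 = 2/3
((a implies a) implies (a iff b)) implies not c = 1 implies 2/3 = 2/3
a iff a = 1/6 iff 1/6 = 1
c iff a = 1/3 iff 1/6 = 5/6
not (c iff a) = not 5/6 = 1/6
(a iff a) and not (c iff a) = 1 and 1/6 = 1/6
(((a implies a) implies (a iff b)) implies not c) implies ((a iff a) and not (c iff a)) = 2/3 implies 1/6 = 1/2
not ((((a implies a) implies (a iff b)) implies not c) implies ((a iff a) and not (c iff a))) = not 1/2 = 1/2
(not ((a implies b) iff b) iff ((((a and b) implies a) implies ((a or b) and b)) implies not c)) or not ((((a implies a) implies (a iff b)) implies not c) implies ((a iff a) and not (c iff a))) = 5/6 or 1/2 = 5/6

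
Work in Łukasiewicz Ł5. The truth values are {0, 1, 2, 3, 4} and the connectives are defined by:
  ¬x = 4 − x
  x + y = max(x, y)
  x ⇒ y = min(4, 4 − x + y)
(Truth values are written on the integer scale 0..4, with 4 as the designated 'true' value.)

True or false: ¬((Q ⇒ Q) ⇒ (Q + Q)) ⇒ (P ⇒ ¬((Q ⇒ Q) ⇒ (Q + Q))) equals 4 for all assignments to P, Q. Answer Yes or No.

Yes

At P = 0, Q = 1, for instance:
Q ⇒ Q = 1 ⇒ 1 = 4
Q + Q = 1 + 1 = 1
(Q ⇒ Q) ⇒ (Q + Q) = 4 ⇒ 1 = 1
¬((Q ⇒ Q) ⇒ (Q + Q)) = ¬1 = 3
P ⇒ ¬((Q ⇒ Q) ⇒ (Q + Q)) = 0 ⇒ 3 = 4
¬((Q ⇒ Q) ⇒ (Q + Q)) ⇒ (P ⇒ ¬((Q ⇒ Q) ⇒ (Q + Q))) = 3 ⇒ 4 = 4
and checking the remaining 24 assignments likewise gives ≥ 4 in every case.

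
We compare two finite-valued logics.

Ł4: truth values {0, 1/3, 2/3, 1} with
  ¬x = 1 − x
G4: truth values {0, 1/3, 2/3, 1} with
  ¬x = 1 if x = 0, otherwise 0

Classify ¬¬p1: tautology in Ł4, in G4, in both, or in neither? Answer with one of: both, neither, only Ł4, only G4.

neither

In Ł4: at p1 = 0 the value is 0 — not a tautology.
In G4: at p1 = 0 the value is 0 — not a tautology.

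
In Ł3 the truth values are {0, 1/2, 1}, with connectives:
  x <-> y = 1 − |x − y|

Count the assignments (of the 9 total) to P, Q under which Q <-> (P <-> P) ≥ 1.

P = 0, Q = 0 ↦ 0  <
P = 0, Q = 1/2 ↦ 1/2  <
P = 0, Q = 1 ↦ 1  ≥
P = 1/2, Q = 0 ↦ 0  <
P = 1/2, Q = 1/2 ↦ 1/2  <
P = 1/2, Q = 1 ↦ 1  ≥
P = 1, Q = 0 ↦ 0  <
P = 1, Q = 1/2 ↦ 1/2  <
P = 1, Q = 1 ↦ 1  ≥
So 3 of the 9 assignments meet the threshold.

3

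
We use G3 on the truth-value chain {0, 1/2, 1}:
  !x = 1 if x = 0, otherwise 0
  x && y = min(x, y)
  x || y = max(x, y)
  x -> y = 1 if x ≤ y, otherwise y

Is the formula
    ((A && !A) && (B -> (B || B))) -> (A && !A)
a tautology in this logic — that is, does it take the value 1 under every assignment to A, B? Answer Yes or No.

A = 0, B = 0 ↦ 1
A = 0, B = 1/2 ↦ 1
A = 0, B = 1 ↦ 1
A = 1/2, B = 0 ↦ 1
A = 1/2, B = 1/2 ↦ 1
A = 1/2, B = 1 ↦ 1
A = 1, B = 0 ↦ 1
A = 1, B = 1/2 ↦ 1
A = 1, B = 1 ↦ 1
Every assignment gives a value ≥ 1.

Yes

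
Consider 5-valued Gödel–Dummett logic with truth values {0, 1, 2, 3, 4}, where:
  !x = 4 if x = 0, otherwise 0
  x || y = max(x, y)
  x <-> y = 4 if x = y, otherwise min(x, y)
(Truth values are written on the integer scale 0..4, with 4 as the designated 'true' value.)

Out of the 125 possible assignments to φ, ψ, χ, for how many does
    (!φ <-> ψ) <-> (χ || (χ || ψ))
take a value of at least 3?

24

value 4: 19 assignments (counts)
value 3: 5 assignments (counts)
value 2: 6 assignments
value 1: 7 assignments
value 0: 88 assignments
So 24 of the 125 assignments meet the threshold.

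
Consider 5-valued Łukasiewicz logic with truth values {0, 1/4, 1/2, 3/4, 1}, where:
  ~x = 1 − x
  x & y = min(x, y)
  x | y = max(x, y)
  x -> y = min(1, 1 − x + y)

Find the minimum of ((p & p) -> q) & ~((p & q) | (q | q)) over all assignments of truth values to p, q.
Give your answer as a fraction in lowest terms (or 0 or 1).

Take p = 0, q = 1:
p & p = 0 & 0 = 0
(p & p) -> q = 0 -> 1 = 1
p & q = 0 & 1 = 0
q | q = 1 | 1 = 1
(p & q) | (q | q) = 0 | 1 = 1
~((p & q) | (q | q)) = ~1 = 0
((p & p) -> q) & ~((p & q) | (q | q)) = 1 & 0 = 0
No assignment yields a value below 0, so this is the minimum.

0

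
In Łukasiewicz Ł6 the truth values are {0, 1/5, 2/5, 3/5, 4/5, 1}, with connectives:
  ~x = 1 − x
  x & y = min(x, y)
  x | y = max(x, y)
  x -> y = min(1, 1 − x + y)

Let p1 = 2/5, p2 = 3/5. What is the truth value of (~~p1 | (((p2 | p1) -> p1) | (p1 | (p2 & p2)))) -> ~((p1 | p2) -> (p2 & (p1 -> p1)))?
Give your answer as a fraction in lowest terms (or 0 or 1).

~p1 = ~2/5 = 3/5
~~p1 = ~3/5 = 2/5
p2 | p1 = 3/5 | 2/5 = 3/5
(p2 | p1) -> p1 = 3/5 -> 2/5 = 4/5
p2 & p2 = 3/5 & 3/5 = 3/5
p1 | (p2 & p2) = 2/5 | 3/5 = 3/5
((p2 | p1) -> p1) | (p1 | (p2 & p2)) = 4/5 | 3/5 = 4/5
~~p1 | (((p2 | p1) -> p1) | (p1 | (p2 & p2))) = 2/5 | 4/5 = 4/5
p1 | p2 = 2/5 | 3/5 = 3/5
p1 -> p1 = 2/5 -> 2/5 = 1
p2 & (p1 -> p1) = 3/5 & 1 = 3/5
(p1 | p2) -> (p2 & (p1 -> p1)) = 3/5 -> 3/5 = 1
~((p1 | p2) -> (p2 & (p1 -> p1))) = ~1 = 0
(~~p1 | (((p2 | p1) -> p1) | (p1 | (p2 & p2)))) -> ~((p1 | p2) -> (p2 & (p1 -> p1))) = 4/5 -> 0 = 1/5

1/5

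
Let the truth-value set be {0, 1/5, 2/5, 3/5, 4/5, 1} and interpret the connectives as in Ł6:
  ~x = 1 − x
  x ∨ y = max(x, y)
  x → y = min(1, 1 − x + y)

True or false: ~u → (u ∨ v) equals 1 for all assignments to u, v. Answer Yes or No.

No

Counterexample: take u = 0, v = 0.
~u = ~0 = 1
u ∨ v = 0 ∨ 0 = 0
~u → (u ∨ v) = 1 → 0 = 0
This gives 0 ≠ 1.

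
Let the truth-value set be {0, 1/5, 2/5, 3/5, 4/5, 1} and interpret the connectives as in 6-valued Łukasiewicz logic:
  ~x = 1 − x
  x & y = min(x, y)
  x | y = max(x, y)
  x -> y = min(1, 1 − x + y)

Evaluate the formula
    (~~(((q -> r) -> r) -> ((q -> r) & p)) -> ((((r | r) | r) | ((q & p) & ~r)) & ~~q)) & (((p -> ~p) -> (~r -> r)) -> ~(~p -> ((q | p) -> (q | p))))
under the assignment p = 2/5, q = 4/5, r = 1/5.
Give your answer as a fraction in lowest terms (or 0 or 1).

3/5

q -> r = 4/5 -> 1/5 = 2/5
(q -> r) -> r = 2/5 -> 1/5 = 4/5
q -> r = 4/5 -> 1/5 = 2/5
(q -> r) & p = 2/5 & 2/5 = 2/5
((q -> r) -> r) -> ((q -> r) & p) = 4/5 -> 2/5 = 3/5
~(((q -> r) -> r) -> ((q -> r) & p)) = ~3/5 = 2/5
~~(((q -> r) -> r) -> ((q -> r) & p)) = ~2/5 = 3/5
r | r = 1/5 | 1/5 = 1/5
(r | r) | r = 1/5 | 1/5 = 1/5
q & p = 4/5 & 2/5 = 2/5
~r = ~1/5 = 4/5
(q & p) & ~r = 2/5 & 4/5 = 2/5
((r | r) | r) | ((q & p) & ~r) = 1/5 | 2/5 = 2/5
~q = ~4/5 = 1/5
~~q = ~1/5 = 4/5
(((r | r) | r) | ((q & p) & ~r)) & ~~q = 2/5 & 4/5 = 2/5
~~(((q -> r) -> r) -> ((q -> r) & p)) -> ((((r | r) | r) | ((q & p) & ~r)) & ~~q) = 3/5 -> 2/5 = 4/5
~p = ~2/5 = 3/5
p -> ~p = 2/5 -> 3/5 = 1
~r = ~1/5 = 4/5
~r -> r = 4/5 -> 1/5 = 2/5
(p -> ~p) -> (~r -> r) = 1 -> 2/5 = 2/5
~p = ~2/5 = 3/5
q | p = 4/5 | 2/5 = 4/5
q | p = 4/5 | 2/5 = 4/5
(q | p) -> (q | p) = 4/5 -> 4/5 = 1
~p -> ((q | p) -> (q | p)) = 3/5 -> 1 = 1
~(~p -> ((q | p) -> (q | p))) = ~1 = 0
((p -> ~p) -> (~r -> r)) -> ~(~p -> ((q | p) -> (q | p))) = 2/5 -> 0 = 3/5
(~~(((q -> r) -> r) -> ((q -> r) & p)) -> ((((r | r) | r) | ((q & p) & ~r)) & ~~q)) & (((p -> ~p) -> (~r -> r)) -> ~(~p -> ((q | p) -> (q | p)))) = 4/5 & 3/5 = 3/5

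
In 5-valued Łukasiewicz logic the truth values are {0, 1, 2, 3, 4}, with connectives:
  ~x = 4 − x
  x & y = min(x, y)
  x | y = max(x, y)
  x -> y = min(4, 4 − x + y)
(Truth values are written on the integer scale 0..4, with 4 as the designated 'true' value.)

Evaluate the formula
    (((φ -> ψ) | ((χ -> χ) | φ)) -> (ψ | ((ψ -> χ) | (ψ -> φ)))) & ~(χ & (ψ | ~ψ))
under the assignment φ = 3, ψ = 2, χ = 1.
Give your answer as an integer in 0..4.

φ -> ψ = 3 -> 2 = 3
χ -> χ = 1 -> 1 = 4
(χ -> χ) | φ = 4 | 3 = 4
(φ -> ψ) | ((χ -> χ) | φ) = 3 | 4 = 4
ψ -> χ = 2 -> 1 = 3
ψ -> φ = 2 -> 3 = 4
(ψ -> χ) | (ψ -> φ) = 3 | 4 = 4
ψ | ((ψ -> χ) | (ψ -> φ)) = 2 | 4 = 4
((φ -> ψ) | ((χ -> χ) | φ)) -> (ψ | ((ψ -> χ) | (ψ -> φ))) = 4 -> 4 = 4
~ψ = ~2 = 2
ψ | ~ψ = 2 | 2 = 2
χ & (ψ | ~ψ) = 1 & 2 = 1
~(χ & (ψ | ~ψ)) = ~1 = 3
(((φ -> ψ) | ((χ -> χ) | φ)) -> (ψ | ((ψ -> χ) | (ψ -> φ)))) & ~(χ & (ψ | ~ψ)) = 4 & 3 = 3

3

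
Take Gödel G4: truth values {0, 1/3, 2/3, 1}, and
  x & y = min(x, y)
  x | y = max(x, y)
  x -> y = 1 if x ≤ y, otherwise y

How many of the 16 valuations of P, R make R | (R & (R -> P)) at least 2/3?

P = 0, R = 0 ↦ 0  <
P = 0, R = 1/3 ↦ 1/3  <
P = 0, R = 2/3 ↦ 2/3  ≥
P = 0, R = 1 ↦ 1  ≥
P = 1/3, R = 0 ↦ 0  <
P = 1/3, R = 1/3 ↦ 1/3  <
P = 1/3, R = 2/3 ↦ 2/3  ≥
P = 1/3, R = 1 ↦ 1  ≥
P = 2/3, R = 0 ↦ 0  <
P = 2/3, R = 1/3 ↦ 1/3  <
P = 2/3, R = 2/3 ↦ 2/3  ≥
P = 2/3, R = 1 ↦ 1  ≥
P = 1, R = 0 ↦ 0  <
P = 1, R = 1/3 ↦ 1/3  <
P = 1, R = 2/3 ↦ 2/3  ≥
P = 1, R = 1 ↦ 1  ≥
So 8 of the 16 assignments meet the threshold.

8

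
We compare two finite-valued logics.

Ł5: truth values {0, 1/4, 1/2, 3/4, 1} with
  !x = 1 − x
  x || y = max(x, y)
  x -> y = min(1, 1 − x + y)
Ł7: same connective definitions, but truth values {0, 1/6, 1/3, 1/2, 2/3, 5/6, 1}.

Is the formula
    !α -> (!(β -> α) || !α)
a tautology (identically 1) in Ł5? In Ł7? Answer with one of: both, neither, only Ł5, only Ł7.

In Ł5: every assignment gives 1 — tautology.
In Ł7: every assignment gives 1 — tautology.

both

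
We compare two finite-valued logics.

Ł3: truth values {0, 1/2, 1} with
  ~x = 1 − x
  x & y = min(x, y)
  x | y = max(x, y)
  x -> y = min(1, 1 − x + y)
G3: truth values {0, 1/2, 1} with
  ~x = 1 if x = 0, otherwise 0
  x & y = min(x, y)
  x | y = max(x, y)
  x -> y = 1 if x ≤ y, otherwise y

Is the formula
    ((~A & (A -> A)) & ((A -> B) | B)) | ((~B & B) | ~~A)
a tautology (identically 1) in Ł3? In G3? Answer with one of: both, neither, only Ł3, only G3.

only G3

In Ł3: at A = 1/2, B = 0 the value is 1/2 — not a tautology.
In G3: every assignment gives 1 — tautology.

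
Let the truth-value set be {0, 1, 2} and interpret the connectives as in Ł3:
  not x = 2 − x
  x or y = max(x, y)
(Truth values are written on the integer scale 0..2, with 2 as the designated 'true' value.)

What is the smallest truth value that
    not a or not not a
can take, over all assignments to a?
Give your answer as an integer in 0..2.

1

Take a = 1:
not a = not 1 = 1
not a = not 1 = 1
not not a = not 1 = 1
not a or not not a = 1 or 1 = 1
No assignment yields a value below 1, so this is the minimum.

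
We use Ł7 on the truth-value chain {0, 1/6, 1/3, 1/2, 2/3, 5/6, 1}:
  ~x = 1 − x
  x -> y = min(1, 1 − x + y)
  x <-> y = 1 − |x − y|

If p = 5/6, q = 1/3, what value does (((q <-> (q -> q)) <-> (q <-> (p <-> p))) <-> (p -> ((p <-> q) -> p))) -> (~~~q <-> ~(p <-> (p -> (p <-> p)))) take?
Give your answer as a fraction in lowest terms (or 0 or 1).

1/2

q -> q = 1/3 -> 1/3 = 1
q <-> (q -> q) = 1/3 <-> 1 = 1/3
p <-> p = 5/6 <-> 5/6 = 1
q <-> (p <-> p) = 1/3 <-> 1 = 1/3
(q <-> (q -> q)) <-> (q <-> (p <-> p)) = 1/3 <-> 1/3 = 1
p <-> q = 5/6 <-> 1/3 = 1/2
(p <-> q) -> p = 1/2 -> 5/6 = 1
p -> ((p <-> q) -> p) = 5/6 -> 1 = 1
((q <-> (q -> q)) <-> (q <-> (p <-> p))) <-> (p -> ((p <-> q) -> p)) = 1 <-> 1 = 1
~q = ~1/3 = 2/3
~~q = ~2/3 = 1/3
~~~q = ~1/3 = 2/3
p <-> p = 5/6 <-> 5/6 = 1
p -> (p <-> p) = 5/6 -> 1 = 1
p <-> (p -> (p <-> p)) = 5/6 <-> 1 = 5/6
~(p <-> (p -> (p <-> p))) = ~5/6 = 1/6
~~~q <-> ~(p <-> (p -> (p <-> p))) = 2/3 <-> 1/6 = 1/2
(((q <-> (q -> q)) <-> (q <-> (p <-> p))) <-> (p -> ((p <-> q) -> p))) -> (~~~q <-> ~(p <-> (p -> (p <-> p)))) = 1 -> 1/2 = 1/2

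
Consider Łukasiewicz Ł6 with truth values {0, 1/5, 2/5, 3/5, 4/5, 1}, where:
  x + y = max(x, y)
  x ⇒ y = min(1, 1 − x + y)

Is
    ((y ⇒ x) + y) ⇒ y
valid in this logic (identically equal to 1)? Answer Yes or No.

No

Counterexample: take x = 0, y = 0.
y ⇒ x = 0 ⇒ 0 = 1
(y ⇒ x) + y = 1 + 0 = 1
((y ⇒ x) + y) ⇒ y = 1 ⇒ 0 = 0
This gives 0 ≠ 1.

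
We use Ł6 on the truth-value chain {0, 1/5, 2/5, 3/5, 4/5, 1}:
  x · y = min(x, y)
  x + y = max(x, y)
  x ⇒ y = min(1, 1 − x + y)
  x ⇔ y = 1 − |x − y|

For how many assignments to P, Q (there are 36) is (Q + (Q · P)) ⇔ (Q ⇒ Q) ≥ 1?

6

value 1: 6 assignments (counts)
value 4/5: 6 assignments
value 3/5: 6 assignments
value 2/5: 6 assignments
value 1/5: 6 assignments
value 0: 6 assignments
So 6 of the 36 assignments meet the threshold.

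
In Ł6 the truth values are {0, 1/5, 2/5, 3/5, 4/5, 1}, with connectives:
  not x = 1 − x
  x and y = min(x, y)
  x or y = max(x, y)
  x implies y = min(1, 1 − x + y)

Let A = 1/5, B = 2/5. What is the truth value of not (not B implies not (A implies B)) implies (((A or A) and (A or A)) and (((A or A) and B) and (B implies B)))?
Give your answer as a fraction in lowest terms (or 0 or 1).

3/5

not B = not 2/5 = 3/5
A implies B = 1/5 implies 2/5 = 1
not (A implies B) = not 1 = 0
not B implies not (A implies B) = 3/5 implies 0 = 2/5
not (not B implies not (A implies B)) = not 2/5 = 3/5
A or A = 1/5 or 1/5 = 1/5
A or A = 1/5 or 1/5 = 1/5
(A or A) and (A or A) = 1/5 and 1/5 = 1/5
A or A = 1/5 or 1/5 = 1/5
(A or A) and B = 1/5 and 2/5 = 1/5
B implies B = 2/5 implies 2/5 = 1
((A or A) and B) and (B implies B) = 1/5 and 1 = 1/5
((A or A) and (A or A)) and (((A or A) and B) and (B implies B)) = 1/5 and 1/5 = 1/5
not (not B implies not (A implies B)) implies (((A or A) and (A or A)) and (((A or A) and B) and (B implies B))) = 3/5 implies 1/5 = 3/5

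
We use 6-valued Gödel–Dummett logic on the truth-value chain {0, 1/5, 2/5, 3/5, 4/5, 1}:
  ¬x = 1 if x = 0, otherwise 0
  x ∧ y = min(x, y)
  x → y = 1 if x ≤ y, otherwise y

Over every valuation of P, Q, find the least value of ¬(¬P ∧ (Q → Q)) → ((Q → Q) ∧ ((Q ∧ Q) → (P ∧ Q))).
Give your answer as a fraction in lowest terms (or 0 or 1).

Take P = 1/5, Q = 2/5:
¬P = ¬1/5 = 0
Q → Q = 2/5 → 2/5 = 1
¬P ∧ (Q → Q) = 0 ∧ 1 = 0
¬(¬P ∧ (Q → Q)) = ¬0 = 1
Q → Q = 2/5 → 2/5 = 1
Q ∧ Q = 2/5 ∧ 2/5 = 2/5
P ∧ Q = 1/5 ∧ 2/5 = 1/5
(Q ∧ Q) → (P ∧ Q) = 2/5 → 1/5 = 1/5
(Q → Q) ∧ ((Q ∧ Q) → (P ∧ Q)) = 1 ∧ 1/5 = 1/5
¬(¬P ∧ (Q → Q)) → ((Q → Q) ∧ ((Q ∧ Q) → (P ∧ Q))) = 1 → 1/5 = 1/5
No assignment yields a value below 1/5, so this is the minimum.

1/5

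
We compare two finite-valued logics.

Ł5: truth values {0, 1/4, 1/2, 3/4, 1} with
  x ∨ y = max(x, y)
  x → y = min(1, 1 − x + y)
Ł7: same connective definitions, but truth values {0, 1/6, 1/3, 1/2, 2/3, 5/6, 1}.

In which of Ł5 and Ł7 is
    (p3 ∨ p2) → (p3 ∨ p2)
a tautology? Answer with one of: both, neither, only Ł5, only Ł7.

both

In Ł5: every assignment gives 1 — tautology.
In Ł7: every assignment gives 1 — tautology.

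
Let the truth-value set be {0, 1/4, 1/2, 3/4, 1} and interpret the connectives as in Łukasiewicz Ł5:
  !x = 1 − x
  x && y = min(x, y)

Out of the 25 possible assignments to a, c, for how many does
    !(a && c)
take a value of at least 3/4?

value 1: 9 assignments (counts)
value 3/4: 7 assignments (counts)
value 1/2: 5 assignments
value 1/4: 3 assignments
value 0: 1 assignment
So 16 of the 25 assignments meet the threshold.

16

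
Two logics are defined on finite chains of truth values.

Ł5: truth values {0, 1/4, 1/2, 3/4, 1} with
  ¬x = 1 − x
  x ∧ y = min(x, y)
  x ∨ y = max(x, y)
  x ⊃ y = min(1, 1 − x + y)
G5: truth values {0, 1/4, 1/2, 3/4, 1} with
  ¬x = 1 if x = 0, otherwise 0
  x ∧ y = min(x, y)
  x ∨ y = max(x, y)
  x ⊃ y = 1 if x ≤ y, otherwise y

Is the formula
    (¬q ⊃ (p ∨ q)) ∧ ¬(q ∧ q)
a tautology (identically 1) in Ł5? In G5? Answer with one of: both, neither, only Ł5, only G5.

neither

In Ł5: at p = 0, q = 0 the value is 0 — not a tautology.
In G5: at p = 0, q = 0 the value is 0 — not a tautology.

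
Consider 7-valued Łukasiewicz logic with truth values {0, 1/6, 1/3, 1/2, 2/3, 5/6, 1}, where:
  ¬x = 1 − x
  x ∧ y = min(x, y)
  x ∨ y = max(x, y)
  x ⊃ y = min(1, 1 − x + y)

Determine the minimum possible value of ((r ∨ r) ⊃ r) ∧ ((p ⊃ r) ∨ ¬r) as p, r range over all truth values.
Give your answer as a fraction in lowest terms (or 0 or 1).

Take p = 1, r = 1/2:
r ∨ r = 1/2 ∨ 1/2 = 1/2
(r ∨ r) ⊃ r = 1/2 ⊃ 1/2 = 1
p ⊃ r = 1 ⊃ 1/2 = 1/2
¬r = ¬1/2 = 1/2
(p ⊃ r) ∨ ¬r = 1/2 ∨ 1/2 = 1/2
((r ∨ r) ⊃ r) ∧ ((p ⊃ r) ∨ ¬r) = 1 ∧ 1/2 = 1/2
No assignment yields a value below 1/2, so this is the minimum.

1/2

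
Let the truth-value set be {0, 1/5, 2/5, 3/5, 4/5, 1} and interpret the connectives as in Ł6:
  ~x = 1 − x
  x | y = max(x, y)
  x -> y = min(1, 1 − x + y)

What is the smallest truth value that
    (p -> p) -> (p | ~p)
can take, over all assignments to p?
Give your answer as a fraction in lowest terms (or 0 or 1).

3/5

Take p = 2/5:
p -> p = 2/5 -> 2/5 = 1
~p = ~2/5 = 3/5
p | ~p = 2/5 | 3/5 = 3/5
(p -> p) -> (p | ~p) = 1 -> 3/5 = 3/5
No assignment yields a value below 3/5, so this is the minimum.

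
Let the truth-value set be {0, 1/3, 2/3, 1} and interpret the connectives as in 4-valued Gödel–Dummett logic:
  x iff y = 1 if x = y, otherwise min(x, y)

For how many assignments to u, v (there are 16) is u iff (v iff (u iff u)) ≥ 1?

u = 0, v = 0 ↦ 1  ≥
u = 0, v = 1/3 ↦ 0  <
u = 0, v = 2/3 ↦ 0  <
u = 0, v = 1 ↦ 0  <
u = 1/3, v = 0 ↦ 0  <
u = 1/3, v = 1/3 ↦ 1  ≥
u = 1/3, v = 2/3 ↦ 1/3  <
u = 1/3, v = 1 ↦ 1/3  <
u = 2/3, v = 0 ↦ 0  <
u = 2/3, v = 1/3 ↦ 1/3  <
u = 2/3, v = 2/3 ↦ 1  ≥
u = 2/3, v = 1 ↦ 2/3  <
u = 1, v = 0 ↦ 0  <
u = 1, v = 1/3 ↦ 1/3  <
u = 1, v = 2/3 ↦ 2/3  <
u = 1, v = 1 ↦ 1  ≥
So 4 of the 16 assignments meet the threshold.

4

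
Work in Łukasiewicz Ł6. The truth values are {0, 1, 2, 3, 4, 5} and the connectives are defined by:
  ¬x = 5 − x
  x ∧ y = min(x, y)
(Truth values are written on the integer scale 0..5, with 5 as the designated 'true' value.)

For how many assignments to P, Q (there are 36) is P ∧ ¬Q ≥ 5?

value 5: 1 assignment (counts)
value 4: 3 assignments
value 3: 5 assignments
value 2: 7 assignments
value 1: 9 assignments
value 0: 11 assignments
So 1 of the 36 assignments meets the threshold.

1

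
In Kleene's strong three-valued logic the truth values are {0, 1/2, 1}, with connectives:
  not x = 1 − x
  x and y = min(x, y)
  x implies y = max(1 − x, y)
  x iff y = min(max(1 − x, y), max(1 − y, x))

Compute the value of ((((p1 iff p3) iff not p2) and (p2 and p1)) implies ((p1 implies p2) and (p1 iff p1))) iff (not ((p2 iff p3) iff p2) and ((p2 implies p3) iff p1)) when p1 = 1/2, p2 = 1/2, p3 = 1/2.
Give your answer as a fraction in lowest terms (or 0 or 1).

p1 iff p3 = 1/2 iff 1/2 = 1/2
not p2 = not 1/2 = 1/2
(p1 iff p3) iff not p2 = 1/2 iff 1/2 = 1/2
p2 and p1 = 1/2 and 1/2 = 1/2
((p1 iff p3) iff not p2) and (p2 and p1) = 1/2 and 1/2 = 1/2
p1 implies p2 = 1/2 implies 1/2 = 1/2
p1 iff p1 = 1/2 iff 1/2 = 1/2
(p1 implies p2) and (p1 iff p1) = 1/2 and 1/2 = 1/2
(((p1 iff p3) iff not p2) and (p2 and p1)) implies ((p1 implies p2) and (p1 iff p1)) = 1/2 implies 1/2 = 1/2
p2 iff p3 = 1/2 iff 1/2 = 1/2
(p2 iff p3) iff p2 = 1/2 iff 1/2 = 1/2
not ((p2 iff p3) iff p2) = not 1/2 = 1/2
p2 implies p3 = 1/2 implies 1/2 = 1/2
(p2 implies p3) iff p1 = 1/2 iff 1/2 = 1/2
not ((p2 iff p3) iff p2) and ((p2 implies p3) iff p1) = 1/2 and 1/2 = 1/2
((((p1 iff p3) iff not p2) and (p2 and p1)) implies ((p1 implies p2) and (p1 iff p1))) iff (not ((p2 iff p3) iff p2) and ((p2 implies p3) iff p1)) = 1/2 iff 1/2 = 1/2

1/2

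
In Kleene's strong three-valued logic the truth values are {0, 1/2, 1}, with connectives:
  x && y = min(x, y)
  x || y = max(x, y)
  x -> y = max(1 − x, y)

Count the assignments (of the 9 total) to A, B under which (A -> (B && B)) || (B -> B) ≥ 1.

7

A = 0, B = 0 ↦ 1  ≥
A = 0, B = 1/2 ↦ 1  ≥
A = 0, B = 1 ↦ 1  ≥
A = 1/2, B = 0 ↦ 1  ≥
A = 1/2, B = 1/2 ↦ 1/2  <
A = 1/2, B = 1 ↦ 1  ≥
A = 1, B = 0 ↦ 1  ≥
A = 1, B = 1/2 ↦ 1/2  <
A = 1, B = 1 ↦ 1  ≥
So 7 of the 9 assignments meet the threshold.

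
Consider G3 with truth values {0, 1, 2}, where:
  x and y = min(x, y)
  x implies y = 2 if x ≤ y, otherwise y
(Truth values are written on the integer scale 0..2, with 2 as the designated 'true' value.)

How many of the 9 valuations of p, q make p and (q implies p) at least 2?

p = 0, q = 0 ↦ 0  <
p = 0, q = 1 ↦ 0  <
p = 0, q = 2 ↦ 0  <
p = 1, q = 0 ↦ 1  <
p = 1, q = 1 ↦ 1  <
p = 1, q = 2 ↦ 1  <
p = 2, q = 0 ↦ 2  ≥
p = 2, q = 1 ↦ 2  ≥
p = 2, q = 2 ↦ 2  ≥
So 3 of the 9 assignments meet the threshold.

3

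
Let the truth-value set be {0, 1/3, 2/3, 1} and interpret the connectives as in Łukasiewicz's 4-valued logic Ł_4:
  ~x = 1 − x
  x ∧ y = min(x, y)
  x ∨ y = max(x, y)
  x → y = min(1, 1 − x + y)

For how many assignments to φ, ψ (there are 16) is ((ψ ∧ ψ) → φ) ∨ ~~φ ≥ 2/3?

13

φ = 0, ψ = 0 ↦ 1  ≥
φ = 0, ψ = 1/3 ↦ 2/3  ≥
φ = 0, ψ = 2/3 ↦ 1/3  <
φ = 0, ψ = 1 ↦ 0  <
φ = 1/3, ψ = 0 ↦ 1  ≥
φ = 1/3, ψ = 1/3 ↦ 1  ≥
φ = 1/3, ψ = 2/3 ↦ 2/3  ≥
φ = 1/3, ψ = 1 ↦ 1/3  <
φ = 2/3, ψ = 0 ↦ 1  ≥
φ = 2/3, ψ = 1/3 ↦ 1  ≥
φ = 2/3, ψ = 2/3 ↦ 1  ≥
φ = 2/3, ψ = 1 ↦ 2/3  ≥
φ = 1, ψ = 0 ↦ 1  ≥
φ = 1, ψ = 1/3 ↦ 1  ≥
φ = 1, ψ = 2/3 ↦ 1  ≥
φ = 1, ψ = 1 ↦ 1  ≥
So 13 of the 16 assignments meet the threshold.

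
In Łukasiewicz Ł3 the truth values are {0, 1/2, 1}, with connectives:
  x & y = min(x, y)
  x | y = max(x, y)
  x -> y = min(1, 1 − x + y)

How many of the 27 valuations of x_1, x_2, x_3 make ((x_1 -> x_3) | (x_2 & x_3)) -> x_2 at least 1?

value 1: 13 assignments (counts)
value 1/2: 8 assignments
value 0: 6 assignments
So 13 of the 27 assignments meet the threshold.

13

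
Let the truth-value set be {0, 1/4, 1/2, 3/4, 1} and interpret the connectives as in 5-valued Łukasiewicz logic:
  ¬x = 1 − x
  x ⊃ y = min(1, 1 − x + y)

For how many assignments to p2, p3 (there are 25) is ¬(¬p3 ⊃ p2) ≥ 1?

1

value 1: 1 assignment (counts)
value 3/4: 2 assignments
value 1/2: 3 assignments
value 1/4: 4 assignments
value 0: 15 assignments
So 1 of the 25 assignments meets the threshold.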